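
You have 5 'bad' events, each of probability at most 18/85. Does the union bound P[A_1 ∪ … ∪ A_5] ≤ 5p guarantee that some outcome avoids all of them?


Union bound: P[∪_{i=1}^{5} A_i] ≤ Σ_i P[A_i] ≤ 5·p = 5·(18/85) = 18/17.
Numerically: 18/17 ≈ 1.0588.
Is 18/17 < 1? NO.
Since the bound 18/17 is ≥ 1, the union bound is uninformative here; it does NOT by itself certify existence.

5·p = 18/17 ≈ 1.0588; existence NOT certified by the union bound.


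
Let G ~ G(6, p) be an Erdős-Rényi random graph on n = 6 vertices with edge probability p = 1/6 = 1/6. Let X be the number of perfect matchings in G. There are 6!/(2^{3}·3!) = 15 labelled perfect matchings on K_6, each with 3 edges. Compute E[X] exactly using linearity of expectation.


K_6 has 6!/(2^{3}·3!) = 15 labelled perfect matchings.
For each such perfect matching H, let X_H = 1 if all 3 edges of H are present in G. Then P[X_H = 1] = p^{3} = (1/6)^{3} = 1/216.
Summing the indicators: E[X] = Σ_H E[X_H] = 15 · p^{3} = 15 · 1/216 = 5/72.
Numerically: E[X] ≈ 0.06944.

E[X] = 15 · (1/6)^{3} = 5/72 ≈ 0.06944.


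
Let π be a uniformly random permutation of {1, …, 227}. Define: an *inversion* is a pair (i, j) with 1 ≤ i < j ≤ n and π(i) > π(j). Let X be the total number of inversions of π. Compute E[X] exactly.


Write X = Σ X_I over the C(227, 2) = 25651 pairs i < j, with X_I the indicator of one inversion.
There are 25651 indicators.
For each fixed pair i < j, the values π(i) and π(j) are two distinct elements of {1, …, 227} in uniformly random order; by symmetry P[π(i) > π(j)] = 1/2.
By linearity: E[X] = 25651 · (1/2) = C(227, 2) · (1/2) = 25651/2 = 25651/2 ≈ 12825.5000.

E[X] = 25651/2 = 12825.5000.


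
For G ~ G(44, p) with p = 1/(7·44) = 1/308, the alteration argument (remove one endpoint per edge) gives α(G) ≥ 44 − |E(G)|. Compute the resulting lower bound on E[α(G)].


E[|E(G)|] = C(44, 2)·p = 946 · (1/308) = 43/14.
E[α(G)] ≥ n − E[|E(G)|] = 44 − 43/14 = 573/14.
Numerically: ≈ 40.928571.
(This is only a lower bound; the true E[α(G)] may be larger.)

E[α(G)] ≥ 573/14 ≈ 40.928571.


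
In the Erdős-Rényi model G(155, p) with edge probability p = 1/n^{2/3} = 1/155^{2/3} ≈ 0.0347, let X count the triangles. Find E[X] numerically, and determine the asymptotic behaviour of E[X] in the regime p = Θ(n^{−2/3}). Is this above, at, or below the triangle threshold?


Number of potential triangles: C(155, 3) = 608685.
Each occurs with probability p³ ≈ (0.0347)³ ≈ 4.16233e-05.
By linearity: E[X] = C(155, 3)·p³ ≈ 608685 · 4.16233e-05 ≈ 25.335.
Since α = 2/3 < 1, p = c/n^{2/3} ≫ 1/n is above the triangle threshold p ~ 1/n. Asymptotically E[X] ~ (c³/6)·n^{3(1−α)} = (1³/6)·n^{1} → ∞; triangles are abundant w.h.p.

E[X] ≈ 25.335; in regime p = Θ(1/n^{2/3}) E[X] diverges (above the triangle threshold p ~ 1/n).


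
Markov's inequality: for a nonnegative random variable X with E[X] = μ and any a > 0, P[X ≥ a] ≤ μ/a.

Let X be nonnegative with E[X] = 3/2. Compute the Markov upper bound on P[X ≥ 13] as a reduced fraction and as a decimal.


μ = E[X] = 3/2, a = 13.
Markov: P[X ≥ 13] ≤ μ/a = (3/2)/13 = 3/26.
Numerically: ≈ 0.115.
(Since a = 13 > μ = 1.500, the bound 3/26 is < 1 and informative.)

P[X ≥ 13] ≤ 3/26 ≈ 0.115.


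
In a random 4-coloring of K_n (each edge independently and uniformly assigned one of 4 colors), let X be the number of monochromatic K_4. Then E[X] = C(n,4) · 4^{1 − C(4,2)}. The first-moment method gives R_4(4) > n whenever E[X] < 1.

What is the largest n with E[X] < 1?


We need C(n, 4) · 4^{1 − 6} < 1, i.e. C(n, 4) < 4^{6 − 1} = 1024.
Check values of n near the boundary:
  n = 12: C(12, 4) = 495; 495 < 1024? YES
  n = 13: C(13, 4) = 715; 715 < 1024? YES
  n = 14: C(14, 4) = 1001; 1001 < 1024? YES
  n = 15: C(15, 4) = 1365; 1365 < 1024? NO
  n = 16: C(16, 4) = 1820; 1820 < 1024? NO
The largest n with C(n, 4) < 1024 is n = 14 (where E[X] = 1001/1024 ≈ 0.9775). Hence R_4(4) > 14, i.e. R_4(4) ≥ 15.

Largest n = 14; hence R_4(4) > 14.


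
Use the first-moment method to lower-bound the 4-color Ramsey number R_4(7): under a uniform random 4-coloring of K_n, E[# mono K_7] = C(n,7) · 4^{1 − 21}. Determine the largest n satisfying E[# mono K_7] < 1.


We need C(n, 7) · 4^{1 − 21} < 1, i.e. C(n, 7) < 4^{21 − 1} = 1099511627776.
Check values of n near the boundary:
  n = 174: C(174, 7) = 847879782984; 847879782984 < 1099511627776? YES
  n = 175: C(175, 7) = 883208107275; 883208107275 < 1099511627776? YES
  n = 176: C(176, 7) = 919790691600; 919790691600 < 1099511627776? YES
  n = 177: C(177, 7) = 957664425960; 957664425960 < 1099511627776? YES
  n = 178: C(178, 7) = 996867063280; 996867063280 < 1099511627776? YES
  n = 179: C(179, 7) = 1037437234460; 1037437234460 < 1099511627776? YES
  n = 180: C(180, 7) = 1079414463600; 1079414463600 < 1099511627776? YES
  n = 181: C(181, 7) = 1122839183400; 1122839183400 < 1099511627776? NO
  n = 182: C(182, 7) = 1167752750736; 1167752750736 < 1099511627776? NO
  n = 183: C(183, 7) = 1214197462413; 1214197462413 < 1099511627776? NO
The largest n with C(n, 7) < 1099511627776 is n = 180 (where E[X] = 67463403975/68719476736 ≈ 0.9817217). Hence R_4(7) > 180, i.e. R_4(7) ≥ 181.

Largest n = 180; hence R_4(7) > 180.


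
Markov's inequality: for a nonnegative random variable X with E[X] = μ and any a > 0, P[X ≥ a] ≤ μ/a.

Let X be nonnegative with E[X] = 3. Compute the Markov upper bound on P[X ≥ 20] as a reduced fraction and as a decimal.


μ = E[X] = 3, a = 20.
Markov: P[X ≥ 20] ≤ μ/a = (3)/20 = 3/20.
Numerically: ≈ 0.1500.
(Since a = 20 > μ = 3.0000, the bound 3/20 is < 1 and informative.)

P[X ≥ 20] ≤ 3/20 ≈ 0.1500.


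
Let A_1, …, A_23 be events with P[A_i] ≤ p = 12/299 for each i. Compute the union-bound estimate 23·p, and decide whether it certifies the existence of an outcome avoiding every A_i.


Union bound: P[∪_{i=1}^{23} A_i] ≤ Σ_i P[A_i] ≤ 23·p = 23·(12/299) = 12/13.
Numerically: 12/13 ≈ 0.923.
Is 12/13 < 1? YES.
Since P[∪ A_i] ≤ 12/13 < 1, the complement has P[∩ A_i^c] ≥ 1 − 12/13 = 1/13 > 0, so some outcome avoids every A_i.

23·p = 12/13 ≈ 0.923; existence CERTIFIED by the union bound.


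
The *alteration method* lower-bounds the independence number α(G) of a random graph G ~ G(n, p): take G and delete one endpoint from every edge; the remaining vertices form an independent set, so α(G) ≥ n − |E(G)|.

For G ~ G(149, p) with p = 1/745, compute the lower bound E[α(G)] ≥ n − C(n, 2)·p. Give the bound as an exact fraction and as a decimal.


E[|E(G)|] = C(149, 2)·p = 11026 · (1/745) = 74/5.
E[α(G)] ≥ n − E[|E(G)|] = 149 − 74/5 = 671/5.
Numerically: ≈ 134.200.
(This is only a lower bound; the true E[α(G)] may be larger.)

E[α(G)] ≥ 671/5 ≈ 134.200.


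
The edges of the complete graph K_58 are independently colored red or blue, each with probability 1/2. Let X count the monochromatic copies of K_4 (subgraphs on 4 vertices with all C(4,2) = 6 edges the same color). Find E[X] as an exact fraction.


Let X = Σ_S X_S over the C(58, 4) = 424270 subsets S of size 4, where X_S = 1 if the K_4 on S is monochromatic.
For a fixed S, the K_4 on S has C(4, 2) = 6 edges. P[all 6 edges red] = (1/2)^6, and likewise for blue, so P[monochromatic] = 2·(1/2)^6 = 2^{1 − 6} = 1/32.
By linearity: E[X] = C(58, 4) · 2^{1 − 6} = 424270 · 1/32 = 212135/16.
Numerically: E[X] ≈ 13258.437500.

E[X] = C(58,4)·2^(1−C(4,2)) = 212135/16 ≈ 13258.437500.


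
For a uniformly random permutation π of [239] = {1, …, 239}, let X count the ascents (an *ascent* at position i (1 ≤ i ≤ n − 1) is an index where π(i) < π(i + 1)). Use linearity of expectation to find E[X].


Write X = Σ X_I over i = 1, …, 238, with X_I the indicator of one ascent.
There are 238 indicators.
For each fixed i, the pair (π(i), π(i+1)) is a uniformly random ordered pair of distinct values from {1, …, 239}; by symmetry P[π(i) < π(i+1)] = 1/2.
By linearity: E[X] = 238 · (1/2) = (239 − 1) · (1/2) = 119 ≈ 119.00000.

E[X] = 119 = 119.00000.


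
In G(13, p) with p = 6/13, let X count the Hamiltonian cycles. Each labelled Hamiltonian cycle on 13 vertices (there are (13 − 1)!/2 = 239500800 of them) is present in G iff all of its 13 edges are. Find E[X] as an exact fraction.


K_13 has (13 − 1)!/2 = 239500800 labelled Hamiltonian cycles.
For each such Hamiltonian cycle H, let X_H = 1 if all 13 edges of H are present in G. Then P[X_H = 1] = p^{13} = (6/13)^{13} = 13060694016/302875106592253.
By linearity of expectation: E[X] = Σ_H E[X_H] = 239500800 · p^{13} = 239500800 · 13060694016/302875106592253 = 3128046665387212800/302875106592253.
Numerically: E[X] ≈ 10328.

E[X] = 239500800 · (6/13)^{13} = 3128046665387212800/302875106592253 ≈ 10328.


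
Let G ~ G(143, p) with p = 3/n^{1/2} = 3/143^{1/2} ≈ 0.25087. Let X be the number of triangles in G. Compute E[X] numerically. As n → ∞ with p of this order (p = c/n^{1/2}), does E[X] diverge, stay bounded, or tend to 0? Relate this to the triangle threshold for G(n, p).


Number of potential triangles: C(143, 3) = 477191.
Each occurs with probability p³ ≈ (0.25087)³ ≈ 1.5789185e-02.
By linearity: E[X] = C(143, 3)·p³ ≈ 477191 · 1.5789185e-02 ≈ 7534.45689.
Since α = 1/2 < 1, p = c/n^{1/2} ≫ 1/n is above the triangle threshold p ~ 1/n. Asymptotically E[X] ~ (c³/6)·n^{3(1−α)} = (3³/6)·n^{1.5} → ∞; triangles are abundant w.h.p.

E[X] ≈ 7534.45689; in regime p = Θ(1/n^{1/2}) E[X] diverges (above the triangle threshold p ~ 1/n).


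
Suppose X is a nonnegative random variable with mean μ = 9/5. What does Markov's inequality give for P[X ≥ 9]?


μ = E[X] = 9/5, a = 9.
Markov: P[X ≥ 9] ≤ μ/a = (9/5)/9 = 1/5.
Numerically: ≈ 0.20000.
(Since a = 9 > μ = 1.80000, the bound 1/5 is < 1 and informative.)

P[X ≥ 9] ≤ 1/5 ≈ 0.20000.


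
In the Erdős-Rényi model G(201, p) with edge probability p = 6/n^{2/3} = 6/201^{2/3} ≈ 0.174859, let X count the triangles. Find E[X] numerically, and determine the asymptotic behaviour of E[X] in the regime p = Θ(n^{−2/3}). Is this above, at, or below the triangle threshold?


Number of potential triangles: C(201, 3) = 1333300.
Each occurs with probability p³ ≈ (0.174859)³ ≈ 5.34640232e-03.
By linearity: E[X] = C(201, 3)·p³ ≈ 1333300 · 5.34640232e-03 ≈ 7128.358209.
Since α = 2/3 < 1, p = c/n^{2/3} ≫ 1/n is above the triangle threshold p ~ 1/n. Asymptotically E[X] ~ (c³/6)·n^{3(1−α)} = (6³/6)·n^{1} → ∞; triangles are abundant w.h.p.

E[X] ≈ 7128.358209; in regime p = Θ(1/n^{2/3}) E[X] diverges (above the triangle threshold p ~ 1/n).


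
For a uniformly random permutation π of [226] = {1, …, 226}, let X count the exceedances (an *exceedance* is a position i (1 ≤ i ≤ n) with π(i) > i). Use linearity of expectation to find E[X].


Write X = Σ_{i=1}^{226} X_i, where X_i = 1_{π(i) > i}.
For each fixed i, π(i) is uniform over {1, …, 226} (marginal of a uniform permutation), so P[π(i) > i] = (n − i)/n. Summing: Σ_{i=1}^{226} (n − i)/n = (0 + 1 + … + 225)/226 = 226(226 − 1)/(2·226) = (226 − 1)/2.
Hence E[X] = Σ_{i=1}^{226} (226 − i)/226 = 225/2 ≈ 112.500.

E[X] = 225/2 = 112.500.


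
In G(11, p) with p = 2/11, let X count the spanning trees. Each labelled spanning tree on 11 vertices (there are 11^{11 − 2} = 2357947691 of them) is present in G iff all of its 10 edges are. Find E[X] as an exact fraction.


K_11 has 11^{11 − 2} = 2357947691 labelled spanning trees.
For each such spanning tree H, let X_H = 1 if all 10 edges of H are present in G. Then P[X_H = 1] = p^{10} = (2/11)^{10} = 1024/25937424601.
By linearity of expectation: E[X] = Σ_H E[X_H] = 2357947691 · p^{10} = 2357947691 · 1024/25937424601 = 1024/11.
Numerically: E[X] ≈ 93.09.

E[X] = 2357947691 · (2/11)^{10} = 1024/11 ≈ 93.09.


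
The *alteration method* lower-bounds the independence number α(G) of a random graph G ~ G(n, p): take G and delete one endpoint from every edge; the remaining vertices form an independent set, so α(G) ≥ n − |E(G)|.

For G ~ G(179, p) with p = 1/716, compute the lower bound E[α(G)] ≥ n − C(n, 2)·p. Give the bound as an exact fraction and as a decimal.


E[|E(G)|] = C(179, 2)·p = 15931 · (1/716) = 89/4.
E[α(G)] ≥ n − E[|E(G)|] = 179 − 89/4 = 627/4.
Numerically: ≈ 156.75000.
(This is only a lower bound; the true E[α(G)] may be larger.)

E[α(G)] ≥ 627/4 ≈ 156.75000.


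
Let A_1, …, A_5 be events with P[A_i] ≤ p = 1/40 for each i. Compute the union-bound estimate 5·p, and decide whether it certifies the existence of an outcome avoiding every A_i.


Union bound: P[∪_{i=1}^{5} A_i] ≤ Σ_i P[A_i] ≤ 5·p = 5·(1/40) = 1/8.
Numerically: 1/8 ≈ 0.125.
Is 1/8 < 1? YES.
Since P[∪ A_i] ≤ 1/8 < 1, the complement has P[∩ A_i^c] ≥ 1 − 1/8 = 7/8 > 0, so some outcome avoids every A_i.

5·p = 1/8 ≈ 0.125; existence CERTIFIED by the union bound.


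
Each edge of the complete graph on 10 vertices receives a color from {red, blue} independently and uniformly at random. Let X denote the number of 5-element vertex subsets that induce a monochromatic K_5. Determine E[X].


Let X = Σ_S X_S over the C(10, 5) = 252 subsets S of size 5, where X_S = 1 if the K_5 on S is monochromatic.
For a fixed S, the K_5 on S has C(5, 2) = 10 edges. P[all 10 edges red] = (1/2)^10, and likewise for blue, so P[monochromatic] = 2·(1/2)^10 = 2^{1 − 10} = 1/512.
By linearity: E[X] = C(10, 5) · 2^{1 − 10} = 252 · 1/512 = 63/128.
Numerically: E[X] ≈ 0.49219.

E[X] = C(10,5)·2^(1−C(5,2)) = 63/128 ≈ 0.49219.


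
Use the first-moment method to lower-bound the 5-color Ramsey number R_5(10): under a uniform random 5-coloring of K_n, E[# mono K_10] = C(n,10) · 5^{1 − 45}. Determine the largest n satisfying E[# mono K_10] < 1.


We need C(n, 10) · 5^{1 − 45} < 1, i.e. C(n, 10) < 5^{45 − 1} = 5684341886080801486968994140625.
Check values of n near the boundary:
  n = 5389: C(5389, 10) = 5645340767466558997768874792926; 5645340767466558997768874792926 < 5684341886080801486968994140625? YES
  n = 5390: C(5390, 10) = 5655833965919099070255434039753; 5655833965919099070255434039753 < 5684341886080801486968994140625? YES
  n = 5391: C(5391, 10) = 5666344714787188828795213697883; 5666344714787188828795213697883 < 5684341886080801486968994140625? YES
  n = 5392: C(5392, 10) = 5676873040158402483252283957448; 5676873040158402483252283957448 < 5684341886080801486968994140625? YES
  n = 5393: C(5393, 10) = 5687418968154238267170642278008; 5687418968154238267170642278008 < 5684341886080801486968994140625? NO
The largest n with C(n, 10) < 5684341886080801486968994140625 is n = 5392 (where E[X] = 5676873040158402483252283957448/5684341886080801486968994140625 ≈ 0.99869). Hence R_5(10) > 5392, i.e. R_5(10) ≥ 5393.

Largest n = 5392; hence R_5(10) > 5392.


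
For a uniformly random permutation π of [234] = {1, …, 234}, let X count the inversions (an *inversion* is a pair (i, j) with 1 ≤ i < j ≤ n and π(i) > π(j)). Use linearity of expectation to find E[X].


Write X = Σ X_I over the C(234, 2) = 27261 pairs i < j, with X_I the indicator of one inversion.
There are 27261 indicators.
For each fixed pair i < j, the values π(i) and π(j) are two distinct elements of {1, …, 234} in uniformly random order; by symmetry P[π(i) > π(j)] = 1/2.
By linearity: E[X] = 27261 · (1/2) = C(234, 2) · (1/2) = 27261/2 = 27261/2 ≈ 13630.5000.

E[X] = 27261/2 = 13630.5000.


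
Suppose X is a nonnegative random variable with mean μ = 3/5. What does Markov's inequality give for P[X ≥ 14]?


μ = E[X] = 3/5, a = 14.
Markov: P[X ≥ 14] ≤ μ/a = (3/5)/14 = 3/70.
Numerically: ≈ 0.043.
(Since a = 14 > μ = 0.600, the bound 3/70 is < 1 and informative.)

P[X ≥ 14] ≤ 3/70 ≈ 0.043.


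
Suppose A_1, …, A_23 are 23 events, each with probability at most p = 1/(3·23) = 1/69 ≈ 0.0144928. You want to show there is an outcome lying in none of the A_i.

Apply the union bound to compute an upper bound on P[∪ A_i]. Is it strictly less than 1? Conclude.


Union bound: P[∪_{i=1}^{23} A_i] ≤ Σ_i P[A_i] ≤ 23·p = 23·(1/69) = 1/3.
Numerically: 1/3 ≈ 0.3333333.
Is 1/3 < 1? YES.
Since P[∪ A_i] ≤ 1/3 < 1, the complement has P[∩ A_i^c] ≥ 1 − 1/3 = 2/3 > 0, so some outcome avoids every A_i.

23·p = 1/3 ≈ 0.3333333; existence CERTIFIED by the union bound.


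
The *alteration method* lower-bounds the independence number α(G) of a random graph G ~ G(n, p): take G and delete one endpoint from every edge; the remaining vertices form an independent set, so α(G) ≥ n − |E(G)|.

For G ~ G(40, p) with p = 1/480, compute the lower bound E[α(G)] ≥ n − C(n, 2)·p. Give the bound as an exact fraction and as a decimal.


E[|E(G)|] = C(40, 2)·p = 780 · (1/480) = 13/8.
E[α(G)] ≥ n − E[|E(G)|] = 40 − 13/8 = 307/8.
Numerically: ≈ 38.375000.
(This is only a lower bound; the true E[α(G)] may be larger.)

E[α(G)] ≥ 307/8 ≈ 38.375000.


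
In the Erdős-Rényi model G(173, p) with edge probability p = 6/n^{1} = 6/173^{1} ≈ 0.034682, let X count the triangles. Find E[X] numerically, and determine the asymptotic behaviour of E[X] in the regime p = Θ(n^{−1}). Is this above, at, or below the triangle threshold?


Number of potential triangles: C(173, 3) = 848046.
Each occurs with probability p³ ≈ (0.034682)³ ≈ 4.1717228e-05.
By linearity: E[X] = C(173, 3)·p³ ≈ 848046 · 4.1717228e-05 ≈ 35.37813.
Here α = 1, so p = 6/n is exactly at the triangle threshold p ~ 1/n. Asymptotically E[X] → c³/6 = 6³/6 = 36 ≈ 36.00000, a bounded constant. In this regime the triangle count is asymptotically Poisson(c³/6).

E[X] ≈ 35.37813; in regime p = Θ(1/n^{1}) E[X] stays bounded (at the triangle threshold p ~ 1/n).


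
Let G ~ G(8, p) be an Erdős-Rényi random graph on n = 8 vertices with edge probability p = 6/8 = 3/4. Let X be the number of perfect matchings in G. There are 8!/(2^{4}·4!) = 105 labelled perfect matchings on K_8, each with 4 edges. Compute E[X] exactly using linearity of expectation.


K_8 has 8!/(2^{4}·4!) = 105 labelled perfect matchings.
For each such perfect matching H, let X_H = 1 if all 4 edges of H are present in G. Then P[X_H = 1] = p^{4} = (3/4)^{4} = 81/256.
Summing the indicators: E[X] = Σ_H E[X_H] = 105 · p^{4} = 105 · 81/256 = 8505/256.
Numerically: E[X] ≈ 33.22.

E[X] = 105 · (3/4)^{4} = 8505/256 ≈ 33.22.


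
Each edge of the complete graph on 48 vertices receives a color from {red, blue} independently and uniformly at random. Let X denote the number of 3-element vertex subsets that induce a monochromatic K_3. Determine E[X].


Let X = Σ_S X_S over the C(48, 3) = 17296 subsets S of size 3, where X_S = 1 if the K_3 on S is monochromatic.
For a fixed S, the K_3 on S has C(3, 2) = 3 edges. P[all 3 edges red] = (1/2)^3, and likewise for blue, so P[monochromatic] = 2·(1/2)^3 = 2^{1 − 3} = 1/4.
Summing: E[X] = C(48, 3) · 2^{1 − 3} = 17296 · 1/4 = 4324.
Numerically: E[X] ≈ 4324.000.

E[X] = C(48,3)·2^(1−C(3,2)) = 4324 ≈ 4324.000.


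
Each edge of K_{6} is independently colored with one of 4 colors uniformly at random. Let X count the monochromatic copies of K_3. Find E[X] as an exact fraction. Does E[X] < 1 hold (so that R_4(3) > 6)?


E[X] = C(6, 3) · 4^{1 − 3} = 20 · 4^{−2} = 20/16.
As a reduced fraction: E[X] = 5/4 ≈ 1.25000.
Is E[X] < 1? NO.
Since E[X] ≥ 1, the first-moment bound is inconclusive at n = 6; it does NOT by itself certify R_4(3) > 6.

E[X] = 5/4 ≈ 1.25000; E[X] ≥ 1; first-moment method inconclusive here.


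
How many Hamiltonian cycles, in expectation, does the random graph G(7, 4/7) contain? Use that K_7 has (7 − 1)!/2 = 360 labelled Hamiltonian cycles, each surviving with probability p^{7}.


K_7 has (7 − 1)!/2 = 360 labelled Hamiltonian cycles.
For each such Hamiltonian cycle H, let X_H = 1 if all 7 edges of H are present in G. Then P[X_H = 1] = p^{7} = (4/7)^{7} = 16384/823543.
By linearity of expectation: E[X] = Σ_H E[X_H] = 360 · p^{7} = 360 · 16384/823543 = 5898240/823543.
Numerically: E[X] ≈ 7.16.

E[X] = 360 · (4/7)^{7} = 5898240/823543 ≈ 7.16.


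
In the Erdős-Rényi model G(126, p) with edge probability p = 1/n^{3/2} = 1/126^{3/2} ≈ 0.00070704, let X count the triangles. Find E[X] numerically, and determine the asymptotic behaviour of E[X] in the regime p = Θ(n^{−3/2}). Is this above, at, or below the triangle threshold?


Number of potential triangles: C(126, 3) = 325500.
Each occurs with probability p³ ≈ (0.00070704)³ ≈ 3.5345371e-10.
By linearity: E[X] = C(126, 3)·p³ ≈ 325500 · 3.5345371e-10 ≈ 0.00012.
Since α = 3/2 > 1, p = c/n^{3/2} = o(1/n) is below the triangle threshold p ~ 1/n. Asymptotically E[X] ~ (c³/6)·n^{3(1−α)} = (1³/6)·n^{-1.5} → 0, so by Markov's inequality G has no triangles w.h.p.

E[X] ≈ 0.00012; in regime p = Θ(1/n^{3/2}) E[X] tends to 0 (below the triangle threshold p ~ 1/n).


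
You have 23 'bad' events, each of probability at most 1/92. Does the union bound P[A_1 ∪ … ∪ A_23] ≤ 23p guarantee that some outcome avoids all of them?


Union bound: P[∪_{i=1}^{23} A_i] ≤ Σ_i P[A_i] ≤ 23·p = 23·(1/92) = 1/4.
Numerically: 1/4 ≈ 0.25000.
Is 1/4 < 1? YES.
Since P[∪ A_i] ≤ 1/4 < 1, the complement has P[∩ A_i^c] ≥ 1 − 1/4 = 3/4 > 0, so some outcome avoids every A_i.

23·p = 1/4 ≈ 0.25000; existence CERTIFIED by the union bound.


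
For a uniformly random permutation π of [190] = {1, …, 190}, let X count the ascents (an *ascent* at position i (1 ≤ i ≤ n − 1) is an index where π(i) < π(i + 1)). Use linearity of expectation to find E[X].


Write X = Σ X_I over i = 1, …, 189, with X_I the indicator of one ascent.
There are 189 indicators.
For each fixed i, the pair (π(i), π(i+1)) is a uniformly random ordered pair of distinct values from {1, …, 190}; by symmetry P[π(i) < π(i+1)] = 1/2.
By linearity: E[X] = 189 · (1/2) = (190 − 1) · (1/2) = 189/2 ≈ 94.50000.

E[X] = 189/2 = 94.50000.


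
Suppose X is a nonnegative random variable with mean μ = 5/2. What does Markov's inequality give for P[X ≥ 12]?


μ = E[X] = 5/2, a = 12.
Markov: P[X ≥ 12] ≤ μ/a = (5/2)/12 = 5/24.
Numerically: ≈ 0.2083.
(Since a = 12 > μ = 2.5000, the bound 5/24 is < 1 and informative.)

P[X ≥ 12] ≤ 5/24 ≈ 0.2083.


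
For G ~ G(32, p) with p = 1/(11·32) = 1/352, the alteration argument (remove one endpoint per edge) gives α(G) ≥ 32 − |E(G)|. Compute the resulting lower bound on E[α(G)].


E[|E(G)|] = C(32, 2)·p = 496 · (1/352) = 31/22.
E[α(G)] ≥ n − E[|E(G)|] = 32 − 31/22 = 673/22.
Numerically: ≈ 30.59091.
(This is only a lower bound; the true E[α(G)] may be larger.)

E[α(G)] ≥ 673/22 ≈ 30.59091.


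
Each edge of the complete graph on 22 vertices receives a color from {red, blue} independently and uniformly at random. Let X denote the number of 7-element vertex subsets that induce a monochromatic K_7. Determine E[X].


Let X = Σ_S X_S over the C(22, 7) = 170544 subsets S of size 7, where X_S = 1 if the K_7 on S is monochromatic.
For a fixed S, the K_7 on S has C(7, 2) = 21 edges. P[all 21 edges red] = (1/2)^21, and likewise for blue, so P[monochromatic] = 2·(1/2)^21 = 2^{1 − 21} = 1/1048576.
Summing: E[X] = C(22, 7) · 2^{1 − 21} = 170544 · 1/1048576 = 10659/65536.
Numerically: E[X] ≈ 0.162643.

E[X] = C(22,7)·2^(1−C(7,2)) = 10659/65536 ≈ 0.162643.


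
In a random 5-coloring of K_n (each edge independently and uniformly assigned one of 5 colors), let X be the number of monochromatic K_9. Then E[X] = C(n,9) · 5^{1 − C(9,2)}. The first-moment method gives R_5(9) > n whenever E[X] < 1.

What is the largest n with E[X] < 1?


We need C(n, 9) · 5^{1 − 36} < 1, i.e. C(n, 9) < 5^{36 − 1} = 2910383045673370361328125.
Check values of n near the boundary:
  n = 2168: C(2168, 9) = 2867804175977929537095120; 2867804175977929537095120 < 2910383045673370361328125? YES
  n = 2169: C(2169, 9) = 2879753360044504243499683; 2879753360044504243499683 < 2910383045673370361328125? YES
  n = 2170: C(2170, 9) = 2891746779868845075610510; 2891746779868845075610510 < 2910383045673370361328125? YES
  n = 2171: C(2171, 9) = 2903784578674959601827205; 2903784578674959601827205 < 2910383045673370361328125? YES
  n = 2172: C(2172, 9) = 2915866900084148060642020; 2915866900084148060642020 < 2910383045673370361328125? NO
  n = 2173: C(2173, 9) = 2927993888115921319674265; 2927993888115921319674265 < 2910383045673370361328125? NO
The largest n with C(n, 9) < 2910383045673370361328125 is n = 2171 (where E[X] = 580756915734991920365441/582076609134674072265625 ≈ 0.998). Hence R_5(9) > 2171, i.e. R_5(9) ≥ 2172.

Largest n = 2171; hence R_5(9) > 2171.


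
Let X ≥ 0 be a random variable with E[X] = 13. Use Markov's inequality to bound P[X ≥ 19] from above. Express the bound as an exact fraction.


μ = E[X] = 13, a = 19.
Markov: P[X ≥ 19] ≤ μ/a = (13)/19 = 13/19.
Numerically: ≈ 0.684.
(Since a = 19 > μ = 13.000, the bound 13/19 is < 1 and informative.)

P[X ≥ 19] ≤ 13/19 ≈ 0.684.


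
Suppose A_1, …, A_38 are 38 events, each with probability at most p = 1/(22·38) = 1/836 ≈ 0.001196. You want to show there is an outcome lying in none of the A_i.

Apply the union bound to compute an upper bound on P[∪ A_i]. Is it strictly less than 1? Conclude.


Union bound: P[∪_{i=1}^{38} A_i] ≤ Σ_i P[A_i] ≤ 38·p = 38·(1/836) = 1/22.
Numerically: 1/22 ≈ 0.045455.
Is 1/22 < 1? YES.
Since P[∪ A_i] ≤ 1/22 < 1, the complement has P[∩ A_i^c] ≥ 1 − 1/22 = 21/22 > 0, so some outcome avoids every A_i.

38·p = 1/22 ≈ 0.045455; existence CERTIFIED by the union bound.


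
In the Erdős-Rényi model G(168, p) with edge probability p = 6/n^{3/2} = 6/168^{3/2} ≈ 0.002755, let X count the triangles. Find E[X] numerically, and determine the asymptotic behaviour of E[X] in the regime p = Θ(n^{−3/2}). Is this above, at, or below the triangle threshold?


Number of potential triangles: C(168, 3) = 776216.
Each occurs with probability p³ ≈ (0.002755)³ ≈ 2.092001e-08.
By linearity: E[X] = C(168, 3)·p³ ≈ 776216 · 2.092001e-08 ≈ 0.0162.
Since α = 3/2 > 1, p = c/n^{3/2} = o(1/n) is below the triangle threshold p ~ 1/n. Asymptotically E[X] ~ (c³/6)·n^{3(1−α)} = (6³/6)·n^{-1.5} → 0, so by Markov's inequality G has no triangles w.h.p.

E[X] ≈ 0.0162; in regime p = Θ(1/n^{3/2}) E[X] tends to 0 (below the triangle threshold p ~ 1/n).


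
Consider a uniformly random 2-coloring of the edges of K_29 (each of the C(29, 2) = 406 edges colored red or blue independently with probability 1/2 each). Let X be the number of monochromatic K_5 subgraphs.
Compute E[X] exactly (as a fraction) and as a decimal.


Let X = Σ_S X_S over the C(29, 5) = 118755 subsets S of size 5, where X_S = 1 if the K_5 on S is monochromatic.
For a fixed S, the K_5 on S has C(5, 2) = 10 edges. P[all 10 edges red] = (1/2)^10, and likewise for blue, so P[monochromatic] = 2·(1/2)^10 = 2^{1 − 10} = 1/512.
By linearity: E[X] = C(29, 5) · 2^{1 − 10} = 118755 · 1/512 = 118755/512.
Numerically: E[X] ≈ 231.94336.

E[X] = C(29,5)·2^(1−C(5,2)) = 118755/512 ≈ 231.94336.


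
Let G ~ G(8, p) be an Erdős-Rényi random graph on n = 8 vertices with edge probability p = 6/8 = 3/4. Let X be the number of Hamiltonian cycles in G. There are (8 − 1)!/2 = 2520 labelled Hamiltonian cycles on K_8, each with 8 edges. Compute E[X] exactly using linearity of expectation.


K_8 has (8 − 1)!/2 = 2520 labelled Hamiltonian cycles.
For each such Hamiltonian cycle H, let X_H = 1 if all 8 edges of H are present in G. Then P[X_H = 1] = p^{8} = (3/4)^{8} = 6561/65536.
By linearity of expectation: E[X] = Σ_H E[X_H] = 2520 · p^{8} = 2520 · 6561/65536 = 2066715/8192.
Numerically: E[X] ≈ 252.28.

E[X] = 2520 · (3/4)^{8} = 2066715/8192 ≈ 252.28.


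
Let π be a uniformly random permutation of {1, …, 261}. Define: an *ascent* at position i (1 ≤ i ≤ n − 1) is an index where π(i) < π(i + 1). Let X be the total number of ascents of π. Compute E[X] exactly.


Write X = Σ X_I over i = 1, …, 260, with X_I the indicator of one ascent.
There are 260 indicators.
For each fixed i, the pair (π(i), π(i+1)) is a uniformly random ordered pair of distinct values from {1, …, 261}; by symmetry P[π(i) < π(i+1)] = 1/2.
By linearity: E[X] = 260 · (1/2) = (261 − 1) · (1/2) = 130 ≈ 130.000.

E[X] = 130 = 130.000.


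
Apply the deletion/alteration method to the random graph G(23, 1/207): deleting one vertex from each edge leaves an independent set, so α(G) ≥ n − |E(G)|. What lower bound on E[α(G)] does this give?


E[|E(G)|] = C(23, 2)·p = 253 · (1/207) = 11/9.
E[α(G)] ≥ n − E[|E(G)|] = 23 − 11/9 = 196/9.
Numerically: ≈ 21.778.
(This is only a lower bound; the true E[α(G)] may be larger.)

E[α(G)] ≥ 196/9 ≈ 21.778.


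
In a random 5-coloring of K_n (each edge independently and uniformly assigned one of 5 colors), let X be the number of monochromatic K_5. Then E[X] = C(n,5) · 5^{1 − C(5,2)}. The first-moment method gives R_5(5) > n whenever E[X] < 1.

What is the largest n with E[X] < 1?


We need C(n, 5) · 5^{1 − 10} < 1, i.e. C(n, 5) < 5^{10 − 1} = 1953125.
Check values of n near the boundary:
  n = 45: C(45, 5) = 1221759; 1221759 < 1953125? YES
  n = 46: C(46, 5) = 1370754; 1370754 < 1953125? YES
  n = 47: C(47, 5) = 1533939; 1533939 < 1953125? YES
  n = 48: C(48, 5) = 1712304; 1712304 < 1953125? YES
  n = 49: C(49, 5) = 1906884; 1906884 < 1953125? YES
  n = 50: C(50, 5) = 2118760; 2118760 < 1953125? NO
  n = 51: C(51, 5) = 2349060; 2349060 < 1953125? NO
  n = 52: C(52, 5) = 2598960; 2598960 < 1953125? NO
The largest n with C(n, 5) < 1953125 is n = 49 (where E[X] = 1906884/1953125 ≈ 0.97632). Hence R_5(5) > 49, i.e. R_5(5) ≥ 50.

Largest n = 49; hence R_5(5) > 49.


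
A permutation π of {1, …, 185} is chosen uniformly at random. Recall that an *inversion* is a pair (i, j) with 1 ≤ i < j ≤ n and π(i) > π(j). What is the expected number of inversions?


Write X = Σ X_I over the C(185, 2) = 17020 pairs i < j, with X_I the indicator of one inversion.
There are 17020 indicators.
For each fixed pair i < j, the values π(i) and π(j) are two distinct elements of {1, …, 185} in uniformly random order; by symmetry P[π(i) > π(j)] = 1/2.
By linearity: E[X] = 17020 · (1/2) = C(185, 2) · (1/2) = 17020/2 = 8510 ≈ 8510.00000.

E[X] = 8510 = 8510.00000.


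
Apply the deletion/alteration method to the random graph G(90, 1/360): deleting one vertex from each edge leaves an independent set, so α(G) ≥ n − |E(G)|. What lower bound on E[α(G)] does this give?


E[|E(G)|] = C(90, 2)·p = 4005 · (1/360) = 89/8.
E[α(G)] ≥ n − E[|E(G)|] = 90 − 89/8 = 631/8.
Numerically: ≈ 78.875000.
(This is only a lower bound; the true E[α(G)] may be larger.)

E[α(G)] ≥ 631/8 ≈ 78.875000.


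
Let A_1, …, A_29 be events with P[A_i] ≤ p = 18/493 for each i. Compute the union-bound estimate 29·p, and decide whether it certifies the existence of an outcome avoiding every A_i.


Union bound: P[∪_{i=1}^{29} A_i] ≤ Σ_i P[A_i] ≤ 29·p = 29·(18/493) = 18/17.
Numerically: 18/17 ≈ 1.059.
Is 18/17 < 1? NO.
Since the bound 18/17 is ≥ 1, the union bound is uninformative here; it does NOT by itself certify existence.

29·p = 18/17 ≈ 1.059; existence NOT certified by the union bound.


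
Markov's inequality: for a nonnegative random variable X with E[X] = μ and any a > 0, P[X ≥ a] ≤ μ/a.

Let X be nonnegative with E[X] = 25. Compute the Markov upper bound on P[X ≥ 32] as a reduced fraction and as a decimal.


μ = E[X] = 25, a = 32.
Markov: P[X ≥ 32] ≤ μ/a = (25)/32 = 25/32.
Numerically: ≈ 0.78125.
(Since a = 32 > μ = 25.00000, the bound 25/32 is < 1 and informative.)

P[X ≥ 32] ≤ 25/32 ≈ 0.78125.


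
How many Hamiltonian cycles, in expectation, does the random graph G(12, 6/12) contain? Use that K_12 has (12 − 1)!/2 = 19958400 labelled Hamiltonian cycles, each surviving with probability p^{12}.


K_12 has (12 − 1)!/2 = 19958400 labelled Hamiltonian cycles.
For each such Hamiltonian cycle H, let X_H = 1 if all 12 edges of H are present in G. Then P[X_H = 1] = p^{12} = (1/2)^{12} = 1/4096.
By linearity of expectation: E[X] = Σ_H E[X_H] = 19958400 · p^{12} = 19958400 · 1/4096 = 155925/32.
Numerically: E[X] ≈ 4873.

E[X] = 19958400 · (1/2)^{12} = 155925/32 ≈ 4873.


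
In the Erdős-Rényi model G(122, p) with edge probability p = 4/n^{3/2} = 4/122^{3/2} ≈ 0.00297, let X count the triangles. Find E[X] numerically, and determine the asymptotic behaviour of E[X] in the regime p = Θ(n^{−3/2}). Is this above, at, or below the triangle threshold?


Number of potential triangles: C(122, 3) = 295240.
Each occurs with probability p³ ≈ (0.00297)³ ≈ 2.61554e-08.
By linearity: E[X] = C(122, 3)·p³ ≈ 295240 · 2.61554e-08 ≈ 0.008.
Since α = 3/2 > 1, p = c/n^{3/2} = o(1/n) is below the triangle threshold p ~ 1/n. Asymptotically E[X] ~ (c³/6)·n^{3(1−α)} = (4³/6)·n^{-1.5} → 0, so by Markov's inequality G has no triangles w.h.p.

E[X] ≈ 0.008; in regime p = Θ(1/n^{3/2}) E[X] tends to 0 (below the triangle threshold p ~ 1/n).


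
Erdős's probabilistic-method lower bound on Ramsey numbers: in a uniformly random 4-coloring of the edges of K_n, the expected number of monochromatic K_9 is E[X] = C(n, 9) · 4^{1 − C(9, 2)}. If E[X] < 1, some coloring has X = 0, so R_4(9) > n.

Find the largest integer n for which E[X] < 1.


We need C(n, 9) · 4^{1 − 36} < 1, i.e. C(n, 9) < 4^{36 − 1} = 1180591620717411303424.
Check values of n near the boundary:
  n = 913: C(913, 9) = 1167605542753639808390; 1167605542753639808390 < 1180591620717411303424? YES
  n = 914: C(914, 9) = 1179217089587653905932; 1179217089587653905932 < 1180591620717411303424? YES
  n = 915: C(915, 9) = 1190931166636537885130; 1190931166636537885130 < 1180591620717411303424? NO
  n = 916: C(916, 9) = 1202748565202942340440; 1202748565202942340440 < 1180591620717411303424? NO
  n = 917: C(917, 9) = 1214670081818390006810; 1214670081818390006810 < 1180591620717411303424? NO
The largest n with C(n, 9) < 1180591620717411303424 is n = 914 (where E[X] = 294804272396913476483/295147905179352825856 ≈ 0.998836). Hence R_4(9) > 914, i.e. R_4(9) ≥ 915.

Largest n = 914; hence R_4(9) > 914.


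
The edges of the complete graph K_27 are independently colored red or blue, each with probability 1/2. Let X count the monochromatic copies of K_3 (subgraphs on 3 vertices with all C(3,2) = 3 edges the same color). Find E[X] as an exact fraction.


Let X = Σ_S X_S over the C(27, 3) = 2925 subsets S of size 3, where X_S = 1 if the K_3 on S is monochromatic.
For a fixed S, the K_3 on S has C(3, 2) = 3 edges. P[all 3 edges red] = (1/2)^3, and likewise for blue, so P[monochromatic] = 2·(1/2)^3 = 2^{1 − 3} = 1/4.
By linearity of expectation: E[X] = C(27, 3) · 2^{1 − 3} = 2925 · 1/4 = 2925/4.
Numerically: E[X] ≈ 731.250000.

E[X] = C(27,3)·2^(1−C(3,2)) = 2925/4 ≈ 731.250000.


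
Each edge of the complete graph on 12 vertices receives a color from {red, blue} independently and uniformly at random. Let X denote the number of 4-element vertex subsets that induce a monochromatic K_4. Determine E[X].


Let X = Σ_S X_S over the C(12, 4) = 495 subsets S of size 4, where X_S = 1 if the K_4 on S is monochromatic.
For a fixed S, the K_4 on S has C(4, 2) = 6 edges. P[all 6 edges red] = (1/2)^6, and likewise for blue, so P[monochromatic] = 2·(1/2)^6 = 2^{1 − 6} = 1/32.
By linearity: E[X] = C(12, 4) · 2^{1 − 6} = 495 · 1/32 = 495/32.
Numerically: E[X] ≈ 15.469.

E[X] = C(12,4)·2^(1−C(4,2)) = 495/32 ≈ 15.469.


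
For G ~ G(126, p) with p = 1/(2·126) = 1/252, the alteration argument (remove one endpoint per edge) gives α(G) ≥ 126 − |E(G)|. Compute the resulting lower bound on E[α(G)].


E[|E(G)|] = C(126, 2)·p = 7875 · (1/252) = 125/4.
E[α(G)] ≥ n − E[|E(G)|] = 126 − 125/4 = 379/4.
Numerically: ≈ 94.750.
(This is only a lower bound; the true E[α(G)] may be larger.)

E[α(G)] ≥ 379/4 ≈ 94.750.


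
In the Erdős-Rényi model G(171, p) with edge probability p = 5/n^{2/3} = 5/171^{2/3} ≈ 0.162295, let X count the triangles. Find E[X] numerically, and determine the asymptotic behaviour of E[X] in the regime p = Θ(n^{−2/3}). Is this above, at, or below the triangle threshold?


Number of potential triangles: C(171, 3) = 818805.
Each occurs with probability p³ ≈ (0.162295)³ ≈ 4.27481960e-03.
By linearity: E[X] = C(171, 3)·p³ ≈ 818805 · 4.27481960e-03 ≈ 3500.243665.
Since α = 2/3 < 1, p = c/n^{2/3} ≫ 1/n is above the triangle threshold p ~ 1/n. Asymptotically E[X] ~ (c³/6)·n^{3(1−α)} = (5³/6)·n^{1} → ∞; triangles are abundant w.h.p.

E[X] ≈ 3500.243665; in regime p = Θ(1/n^{2/3}) E[X] diverges (above the triangle threshold p ~ 1/n).


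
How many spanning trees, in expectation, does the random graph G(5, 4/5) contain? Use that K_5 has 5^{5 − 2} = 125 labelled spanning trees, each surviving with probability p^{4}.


K_5 has 5^{5 − 2} = 125 labelled spanning trees.
For each such spanning tree H, let X_H = 1 if all 4 edges of H are present in G. Then P[X_H = 1] = p^{4} = (4/5)^{4} = 256/625.
By linearity: E[X] = Σ_H E[X_H] = 125 · p^{4} = 125 · 256/625 = 256/5.
Numerically: E[X] ≈ 51.2.

E[X] = 125 · (4/5)^{4} = 256/5 ≈ 51.2.


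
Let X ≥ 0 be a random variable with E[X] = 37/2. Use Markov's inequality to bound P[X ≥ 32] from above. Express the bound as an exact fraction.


μ = E[X] = 37/2, a = 32.
Markov: P[X ≥ 32] ≤ μ/a = (37/2)/32 = 37/64.
Numerically: ≈ 0.578.
(Since a = 32 > μ = 18.500, the bound 37/64 is < 1 and informative.)

P[X ≥ 32] ≤ 37/64 ≈ 0.578.


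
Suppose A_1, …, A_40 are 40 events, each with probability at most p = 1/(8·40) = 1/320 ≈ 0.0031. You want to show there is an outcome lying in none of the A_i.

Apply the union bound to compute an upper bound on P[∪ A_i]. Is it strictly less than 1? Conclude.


Union bound: P[∪_{i=1}^{40} A_i] ≤ Σ_i P[A_i] ≤ 40·p = 40·(1/320) = 1/8.
Numerically: 1/8 ≈ 0.1250.
Is 1/8 < 1? YES.
Since P[∪ A_i] ≤ 1/8 < 1, the complement has P[∩ A_i^c] ≥ 1 − 1/8 = 7/8 > 0, so some outcome avoids every A_i.

40·p = 1/8 ≈ 0.1250; existence CERTIFIED by the union bound.


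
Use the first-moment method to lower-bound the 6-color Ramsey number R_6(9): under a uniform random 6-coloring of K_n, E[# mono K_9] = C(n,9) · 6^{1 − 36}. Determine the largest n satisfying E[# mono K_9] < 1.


We need C(n, 9) · 6^{1 − 36} < 1, i.e. C(n, 9) < 6^{36 − 1} = 1719070799748422591028658176.
Check values of n near the boundary:
  n = 4402: C(4402, 9) = 1696419745356657449393393700; 1696419745356657449393393700 < 1719070799748422591028658176? YES
  n = 4403: C(4403, 9) = 1699894433046281918452233150; 1699894433046281918452233150 < 1719070799748422591028658176? YES
  n = 4404: C(4404, 9) = 1703375445537161676647015880; 1703375445537161676647015880 < 1719070799748422591028658176? YES
  n = 4405: C(4405, 9) = 1706862792900636302463627150; 1706862792900636302463627150 < 1719070799748422591028658176? YES
  n = 4406: C(4406, 9) = 1710356485221788389505285700; 1710356485221788389505285700 < 1719070799748422591028658176? YES
  n = 4407: C(4407, 9) = 1713856532599459170657070050; 1713856532599459170657070050 < 1719070799748422591028658176? YES
  n = 4408: C(4408, 9) = 1717362945146264156457459600; 1717362945146264156457459600 < 1719070799748422591028658176? YES
  n = 4409: C(4409, 9) = 1720875732988608787686577131; 1720875732988608787686577131 < 1719070799748422591028658176? NO
The largest n with C(n, 9) < 1719070799748422591028658176 is n = 4408 (where E[X] = 35778394690547169926197075/35813974994758803979763712 ≈ 0.9990). Hence R_6(9) > 4408, i.e. R_6(9) ≥ 4409.

Largest n = 4408; hence R_6(9) > 4408.
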